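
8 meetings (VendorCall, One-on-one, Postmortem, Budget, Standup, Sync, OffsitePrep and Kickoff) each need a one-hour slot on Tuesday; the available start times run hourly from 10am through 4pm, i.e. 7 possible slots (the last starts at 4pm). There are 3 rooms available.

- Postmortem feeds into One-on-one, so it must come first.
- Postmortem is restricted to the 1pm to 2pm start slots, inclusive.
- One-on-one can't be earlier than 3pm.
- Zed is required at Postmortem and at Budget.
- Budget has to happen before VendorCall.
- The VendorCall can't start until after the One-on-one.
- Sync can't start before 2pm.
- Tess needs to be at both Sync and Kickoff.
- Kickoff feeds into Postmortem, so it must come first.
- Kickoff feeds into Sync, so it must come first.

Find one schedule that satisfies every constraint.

Postmortem -> 1pm; One-on-one -> 3pm; Standup -> 10am; Budget -> 10am; Kickoff -> 10am; OffsitePrep -> 11am; VendorCall -> 4pm; Sync -> 2pm

Checking: Budget(10am) before VendorCall(4pm); One-on-one(3pm) before VendorCall(4pm); Kickoff(10am) before Postmortem(1pm); Kickoff(10am) before Sync(2pm); Postmortem(1pm) before One-on-one(3pm); Sync(2pm) != Kickoff(10am); Postmortem(1pm) != Budget(10am); One-on-one=3pm in [3pm,4pm]; Postmortem=1pm in [1pm,2pm]; Sync=2pm in [2pm,4pm]; max 3 per slot (cap 3).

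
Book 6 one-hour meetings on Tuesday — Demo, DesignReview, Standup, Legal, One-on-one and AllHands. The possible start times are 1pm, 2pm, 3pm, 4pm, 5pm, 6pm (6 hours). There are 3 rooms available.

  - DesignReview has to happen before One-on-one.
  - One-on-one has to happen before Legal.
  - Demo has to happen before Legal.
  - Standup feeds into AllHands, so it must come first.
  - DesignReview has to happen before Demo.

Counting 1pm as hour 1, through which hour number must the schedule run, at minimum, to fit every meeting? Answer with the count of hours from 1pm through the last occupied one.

3

The precedence chain requires at least 3 distinct hours.
With at most 3 per hour and 6 meetings, at least 2 hours are needed.
3 works (last occupied hour: 3pm): for example Demo -> 2pm; One-on-one -> 2pm; DesignReview -> 1pm; Legal -> 3pm; Standup -> 1pm; AllHands -> 2pm.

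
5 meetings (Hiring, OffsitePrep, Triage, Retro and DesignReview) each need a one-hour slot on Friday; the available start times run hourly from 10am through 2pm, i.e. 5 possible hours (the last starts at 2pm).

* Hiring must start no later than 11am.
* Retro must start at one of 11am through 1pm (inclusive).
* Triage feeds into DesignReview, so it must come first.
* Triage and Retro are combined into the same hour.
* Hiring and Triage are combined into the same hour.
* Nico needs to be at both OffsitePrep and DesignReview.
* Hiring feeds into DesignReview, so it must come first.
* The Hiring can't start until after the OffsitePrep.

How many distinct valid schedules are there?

3

Enumerating: OffsitePrep=10am, DesignReview=12pm, Retro=11am, Triage=11am, Hiring=11am | Hiring=11am; OffsitePrep=10am; Triage=11am; DesignReview=1pm; Retro=11am | Retro in 11am, Triage in 11am, OffsitePrep in 10am, Hiring in 11am, DesignReview in 2pm.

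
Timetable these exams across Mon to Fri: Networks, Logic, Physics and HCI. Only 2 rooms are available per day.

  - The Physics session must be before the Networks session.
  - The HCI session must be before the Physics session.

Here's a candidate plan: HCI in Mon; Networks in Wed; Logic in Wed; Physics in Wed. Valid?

Invalid. Only 2 rooms are available per day.

The Physics session must be before the Networks session — violated.
Only 2 rooms are available per day — violated.
The HCI session must be before the Physics session — holds.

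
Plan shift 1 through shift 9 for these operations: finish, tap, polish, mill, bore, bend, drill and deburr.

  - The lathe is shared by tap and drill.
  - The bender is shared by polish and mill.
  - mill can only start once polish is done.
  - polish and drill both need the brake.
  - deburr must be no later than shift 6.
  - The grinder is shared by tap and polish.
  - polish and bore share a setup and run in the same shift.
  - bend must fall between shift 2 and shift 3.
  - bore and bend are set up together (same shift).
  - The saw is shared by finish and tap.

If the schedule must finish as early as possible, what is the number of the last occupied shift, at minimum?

3

The precedence chain requires at least 2 distinct shifts.
Propagating the time windows through the other constraints, mill can't land before shift 3, so the schedule must run through at least shift 3.
3 works (last occupied shift: shift 3): for example finish in shift 1; bore in shift 2; bend in shift 2; polish in shift 2; mill in shift 3; drill in shift 1; tap in shift 3; deburr in shift 1.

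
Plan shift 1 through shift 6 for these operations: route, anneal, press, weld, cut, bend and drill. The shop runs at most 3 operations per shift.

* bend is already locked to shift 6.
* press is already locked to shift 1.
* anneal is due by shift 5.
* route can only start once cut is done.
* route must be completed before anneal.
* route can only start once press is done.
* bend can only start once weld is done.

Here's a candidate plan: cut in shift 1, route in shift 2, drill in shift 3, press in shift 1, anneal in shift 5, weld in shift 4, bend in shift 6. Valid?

Valid

route must be completed before anneal — holds.
route can only start once press is done — holds.
press is already locked to shift 1 — holds.
route can only start once cut is done — holds.
anneal is due by shift 5 — holds.
bend can only start once weld is done — holds.
bend is already locked to shift 6 — holds.
The shop runs at most 3 operations per shift — holds.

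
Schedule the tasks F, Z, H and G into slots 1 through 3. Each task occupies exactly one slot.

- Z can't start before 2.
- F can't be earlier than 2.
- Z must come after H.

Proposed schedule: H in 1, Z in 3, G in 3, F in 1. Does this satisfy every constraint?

F can't be earlier than 2 — violated.
Z must come after H — holds.
Z can't start before 2 — holds.

Invalid. F can't be earlier than 2.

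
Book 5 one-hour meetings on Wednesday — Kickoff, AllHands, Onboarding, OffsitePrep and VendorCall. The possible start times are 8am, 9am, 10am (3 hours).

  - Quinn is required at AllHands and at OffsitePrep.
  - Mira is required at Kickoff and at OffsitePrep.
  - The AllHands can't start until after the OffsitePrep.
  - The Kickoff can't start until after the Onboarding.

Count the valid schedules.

Splitting on Kickoff: it can be 9am (6), 10am (18). Listing each branch's schedules as (AllHands, Onboarding, OffsitePrep, VendorCall):
Kickoff=9am: (9am,8am,8am,8am) (9am,8am,8am,9am) (9am,8am,8am,10am) (10am,8am,8am,8am) (10am,8am,8am,9am) (10am,8am,8am,10am) — 6.
Kickoff=10am: (9am,8am,8am,8am) (9am,8am,8am,9am) (9am,8am,8am,10am) (9am,9am,8am,8am) (9am,9am,8am,9am) (9am,9am,8am,10am) (10am,8am,8am,8am) (10am,8am,8am,9am) (10am,8am,8am,10am) (10am,8am,9am,8am) (10am,8am,9am,9am) (10am,8am,9am,10am) (10am,9am,8am,8am) (10am,9am,8am,9am) (10am,9am,8am,10am) (10am,9am,9am,8am) (10am,9am,9am,9am) (10am,9am,9am,10am) — 18.
Summing: 6 + 18 = 24.

24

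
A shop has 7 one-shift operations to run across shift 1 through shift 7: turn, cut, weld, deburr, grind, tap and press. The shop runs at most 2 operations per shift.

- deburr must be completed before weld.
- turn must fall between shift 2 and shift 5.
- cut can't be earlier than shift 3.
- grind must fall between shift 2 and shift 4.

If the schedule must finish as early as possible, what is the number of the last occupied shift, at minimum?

4

The precedence chain requires at least 2 distinct shifts.
With at most 2 per shift and 7 operations, at least 4 shifts are needed.
cut can't be placed before shift 3, so the schedule must run through at least shift 3.
4 works (last occupied shift: shift 4): for example grind=shift 2, deburr=shift 1, tap=shift 1, cut=shift 3, weld=shift 3, press=shift 4, turn=shift 2.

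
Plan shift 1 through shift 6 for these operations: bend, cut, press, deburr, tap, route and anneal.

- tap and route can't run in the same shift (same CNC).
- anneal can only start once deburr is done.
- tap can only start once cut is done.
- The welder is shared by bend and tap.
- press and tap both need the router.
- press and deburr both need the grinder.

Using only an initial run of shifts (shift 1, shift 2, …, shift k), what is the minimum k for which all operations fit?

3

The precedence chain requires at least 2 distinct shifts.
Could 2 shifts be enough, i.e. nothing placed later than shift 2? No: anneal must come after deburr (at shift 1 or later) → {shift 2}; deburr must come before anneal (at shift 2 or earlier) → {shift 1}; tap must come after cut (at shift 1 or later) → {shift 2}; press can't share with tap (shift 2) → {shift 1}; deburr can't share with press (shift 1) → nothing is left.
So 2 shifts is not enough.
3 works (last occupied shift: shift 3): for example anneal in shift 2, bend in shift 1, route in shift 1, tap in shift 2, cut in shift 1, deburr in shift 1, press in shift 3.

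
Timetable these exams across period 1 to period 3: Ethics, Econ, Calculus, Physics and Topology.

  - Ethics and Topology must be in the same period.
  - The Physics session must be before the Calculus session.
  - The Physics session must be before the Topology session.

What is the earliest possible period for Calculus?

Precedence pushes Calculus to at least period 2.
Calculus at period 2 is achievable: Econ in period 1; Physics in period 1; Topology in period 2; Ethics in period 2; Calculus in period 2.

period 2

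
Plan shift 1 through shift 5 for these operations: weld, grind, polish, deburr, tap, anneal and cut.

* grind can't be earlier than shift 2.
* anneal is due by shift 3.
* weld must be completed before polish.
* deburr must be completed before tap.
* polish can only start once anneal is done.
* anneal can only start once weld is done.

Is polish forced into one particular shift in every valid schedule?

No

polish can be shift 3 (e.g. tap in shift 2, polish in shift 3, weld in shift 1, deburr in shift 1, grind in shift 2, cut in shift 1, anneal in shift 2) or shift 4 (e.g. anneal=shift 2, cut=shift 1, deburr=shift 1, grind=shift 2, polish=shift 4, tap=shift 2, weld=shift 1).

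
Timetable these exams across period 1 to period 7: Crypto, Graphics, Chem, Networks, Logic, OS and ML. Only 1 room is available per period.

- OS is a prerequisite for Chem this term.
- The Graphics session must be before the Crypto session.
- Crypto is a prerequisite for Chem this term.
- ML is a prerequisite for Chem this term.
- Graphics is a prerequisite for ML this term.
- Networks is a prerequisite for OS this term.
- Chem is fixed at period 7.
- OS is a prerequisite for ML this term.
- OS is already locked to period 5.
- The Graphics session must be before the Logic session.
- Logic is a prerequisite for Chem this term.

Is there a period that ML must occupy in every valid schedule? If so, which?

period 6

OS is fixed at period 5 and must come before ML, so ML is at least period 6.
Chem is fixed at period 7 and must come after ML, so ML is at most period 6.
So ML must be period 6.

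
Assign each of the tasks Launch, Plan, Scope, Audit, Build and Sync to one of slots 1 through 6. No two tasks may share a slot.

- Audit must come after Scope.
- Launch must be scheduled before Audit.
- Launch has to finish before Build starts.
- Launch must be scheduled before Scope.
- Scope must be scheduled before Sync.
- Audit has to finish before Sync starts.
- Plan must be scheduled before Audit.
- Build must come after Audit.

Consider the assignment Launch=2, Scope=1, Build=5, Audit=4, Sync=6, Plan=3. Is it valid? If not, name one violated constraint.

No — it violates: Launch must be scheduled before Scope

Build must come after Audit — holds.
Launch must be scheduled before Scope — violated.
Audit has to finish before Sync starts — holds.
No two tasks may share a slot — holds.
Audit must come after Scope — holds.
Launch must be scheduled before Audit — holds.
Plan must be scheduled before Audit — holds.
Launch has to finish before Build starts — holds.
Scope must be scheduled before Sync — holds.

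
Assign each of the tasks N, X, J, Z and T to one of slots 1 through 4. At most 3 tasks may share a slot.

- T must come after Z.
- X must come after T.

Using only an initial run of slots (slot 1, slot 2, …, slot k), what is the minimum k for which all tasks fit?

3

The precedence chain requires at least 3 distinct slots.
With at most 3 per slot and 5 tasks, at least 2 slots are needed.
3 works (last occupied slot: 3): for example X -> 3, J -> 1, T -> 2, Z -> 1, N -> 1.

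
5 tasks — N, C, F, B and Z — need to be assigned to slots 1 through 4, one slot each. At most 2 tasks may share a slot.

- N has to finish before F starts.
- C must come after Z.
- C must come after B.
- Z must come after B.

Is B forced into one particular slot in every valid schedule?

No

B can be 1 (e.g. N -> 1, B -> 1, Z -> 2, C -> 3, F -> 2) or 2 (e.g. B in 2, Z in 3, N in 1, F in 2, C in 4).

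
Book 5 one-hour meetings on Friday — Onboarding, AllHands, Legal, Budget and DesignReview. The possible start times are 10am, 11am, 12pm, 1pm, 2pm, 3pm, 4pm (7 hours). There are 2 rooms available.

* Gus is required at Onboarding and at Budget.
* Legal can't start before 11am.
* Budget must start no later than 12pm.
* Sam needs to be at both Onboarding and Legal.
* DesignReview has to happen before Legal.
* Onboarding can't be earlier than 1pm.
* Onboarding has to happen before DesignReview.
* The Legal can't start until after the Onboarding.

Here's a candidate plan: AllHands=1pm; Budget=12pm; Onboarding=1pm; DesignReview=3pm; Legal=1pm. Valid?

No — it violates: Sam needs to be at both Onboarding and Legal

Sam needs to be at both Onboarding and Legal — violated.
Gus is required at Onboarding and at Budget — holds.
Legal can't start before 11am — holds.
DesignReview has to happen before Legal — violated.
Onboarding has to happen before DesignReview — holds.
Onboarding can't be earlier than 1pm — holds.
Budget must start no later than 12pm — holds.
There are 2 rooms available — violated.
The Legal can't start until after the Onboarding — violated.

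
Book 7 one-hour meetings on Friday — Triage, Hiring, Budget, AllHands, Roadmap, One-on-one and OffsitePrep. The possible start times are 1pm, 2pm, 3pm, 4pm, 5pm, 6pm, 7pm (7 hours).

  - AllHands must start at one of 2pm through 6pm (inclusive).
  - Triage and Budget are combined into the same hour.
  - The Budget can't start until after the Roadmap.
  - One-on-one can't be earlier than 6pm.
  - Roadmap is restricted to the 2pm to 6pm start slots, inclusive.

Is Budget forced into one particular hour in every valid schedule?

Budget can be 3pm (e.g. Roadmap -> 2pm; Triage -> 3pm; Hiring -> 1pm; Budget -> 3pm; OffsitePrep -> 1pm; One-on-one -> 6pm; AllHands -> 2pm) or 4pm (e.g. OffsitePrep -> 1pm, Budget -> 4pm, AllHands -> 2pm, Hiring -> 1pm, Roadmap -> 2pm, Triage -> 4pm, One-on-one -> 6pm).

No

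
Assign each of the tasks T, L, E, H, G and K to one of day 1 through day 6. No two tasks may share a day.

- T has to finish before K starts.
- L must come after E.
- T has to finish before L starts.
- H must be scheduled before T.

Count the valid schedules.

42

Splitting on T: it can be day 2 (12), day 3 (18), day 4 (12). Listing each branch's schedules as (L, E, H, G, K) by day number:
T=day 2: (4,3,1,5,6) (4,3,1,6,5) (5,3,1,4,6) (5,3,1,6,4) (5,4,1,3,6) (5,4,1,6,3) (6,3,1,4,5) (6,3,1,5,4) (6,4,1,3,5) (6,4,1,5,3) (6,5,1,3,4) (6,5,1,4,3) — 12.
T=day 3: (4,1,2,5,6) (4,1,2,6,5) (4,2,1,5,6) (4,2,1,6,5) (5,1,2,4,6) (5,1,2,6,4) (5,2,1,4,6) (5,2,1,6,4) (5,4,1,2,6) (5,4,2,1,6) (6,1,2,4,5) (6,1,2,5,4) (6,2,1,4,5) (6,2,1,5,4) (6,4,1,2,5) (6,4,2,1,5) (6,5,1,2,4) (6,5,2,1,4) — 18.
T=day 4: (5,1,2,3,6) (5,1,3,2,6) (5,2,1,3,6) (5,2,3,1,6) (5,3,1,2,6) (5,3,2,1,6) (6,1,2,3,5) (6,1,3,2,5) (6,2,1,3,5) (6,2,3,1,5) (6,3,1,2,5) (6,3,2,1,5) — 12.
Summing: 12 + 18 + 12 = 42.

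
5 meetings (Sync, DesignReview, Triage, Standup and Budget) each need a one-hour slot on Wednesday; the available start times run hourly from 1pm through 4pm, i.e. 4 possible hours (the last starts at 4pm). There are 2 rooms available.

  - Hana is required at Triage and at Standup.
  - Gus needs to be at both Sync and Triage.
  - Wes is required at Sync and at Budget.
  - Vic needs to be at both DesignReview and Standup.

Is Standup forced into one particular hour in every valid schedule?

No

Standup can be 1pm (e.g. Standup -> 1pm; DesignReview -> 2pm; Budget -> 3pm; Triage -> 2pm; Sync -> 1pm) or 2pm (e.g. DesignReview -> 1pm; Standup -> 2pm; Sync -> 1pm; Triage -> 3pm; Budget -> 2pm).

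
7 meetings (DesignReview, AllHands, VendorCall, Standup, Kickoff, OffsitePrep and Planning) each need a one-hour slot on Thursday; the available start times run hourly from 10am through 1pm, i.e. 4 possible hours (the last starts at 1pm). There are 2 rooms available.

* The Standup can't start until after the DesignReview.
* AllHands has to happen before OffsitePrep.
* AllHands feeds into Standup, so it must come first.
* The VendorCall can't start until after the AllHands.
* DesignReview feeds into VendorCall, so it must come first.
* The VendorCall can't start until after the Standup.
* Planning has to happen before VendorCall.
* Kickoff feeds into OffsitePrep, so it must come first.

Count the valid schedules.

Splitting on DesignReview: it can be 10am (17), 11am (13). Listing each branch's schedules as (AllHands, VendorCall, Standup, Kickoff, OffsitePrep, Planning):
DesignReview=10am: (10am,12pm,11am,12pm,1pm,11am) (10am,1pm,11am,11am,12pm,12pm) (10am,1pm,11am,11am,1pm,12pm) (10am,1pm,11am,12pm,1pm,11am) (10am,1pm,11am,12pm,1pm,12pm) (10am,1pm,12pm,11am,12pm,11am) (10am,1pm,12pm,11am,1pm,11am) (10am,1pm,12pm,11am,1pm,12pm) (10am,1pm,12pm,12pm,1pm,11am) (11am,1pm,12pm,10am,12pm,11am) (11am,1pm,12pm,10am,1pm,11am) (11am,1pm,12pm,10am,1pm,12pm) (11am,1pm,12pm,11am,12pm,10am) (11am,1pm,12pm,11am,1pm,10am) (11am,1pm,12pm,11am,1pm,12pm) (11am,1pm,12pm,12pm,1pm,10am) (11am,1pm,12pm,12pm,1pm,11am) — 17.
DesignReview=11am: (10am,1pm,12pm,10am,11am,12pm) (10am,1pm,12pm,10am,12pm,11am) (10am,1pm,12pm,10am,1pm,11am) (10am,1pm,12pm,10am,1pm,12pm) (10am,1pm,12pm,11am,12pm,10am) (10am,1pm,12pm,11am,1pm,10am) (10am,1pm,12pm,11am,1pm,12pm) (10am,1pm,12pm,12pm,1pm,10am) (10am,1pm,12pm,12pm,1pm,11am) (11am,1pm,12pm,10am,12pm,10am) (11am,1pm,12pm,10am,1pm,10am) (11am,1pm,12pm,10am,1pm,12pm) (11am,1pm,12pm,12pm,1pm,10am) — 13.
Summing: 17 + 13 = 30.

30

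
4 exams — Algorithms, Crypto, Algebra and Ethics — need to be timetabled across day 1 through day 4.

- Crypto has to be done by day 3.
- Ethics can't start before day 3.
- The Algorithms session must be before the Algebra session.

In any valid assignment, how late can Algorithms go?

Downstream work caps Algorithms at day 3.
Algorithms at day 3 is achievable: Ethics=day 3, Algorithms=day 3, Crypto=day 1, Algebra=day 4.

day 3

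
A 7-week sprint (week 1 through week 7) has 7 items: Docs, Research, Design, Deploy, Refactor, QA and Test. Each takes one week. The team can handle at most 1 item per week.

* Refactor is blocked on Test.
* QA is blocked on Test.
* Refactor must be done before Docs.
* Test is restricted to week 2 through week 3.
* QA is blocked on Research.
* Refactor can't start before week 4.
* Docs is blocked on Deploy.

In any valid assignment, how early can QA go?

Precedence pushes QA to at least week 3.
QA at week 3 is achievable: QA=week 3, Test=week 2, Docs=week 6, Design=week 7, Research=week 1, Refactor=week 4, Deploy=week 5.

week 3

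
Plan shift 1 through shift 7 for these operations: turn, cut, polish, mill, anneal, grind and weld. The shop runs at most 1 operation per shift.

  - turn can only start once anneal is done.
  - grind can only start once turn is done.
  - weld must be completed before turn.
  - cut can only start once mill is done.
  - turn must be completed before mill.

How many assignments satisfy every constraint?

42

Splitting on turn: it can be shift 3 (24), shift 4 (18). Listing each branch's schedules as (cut, polish, mill, anneal, grind, weld) by shift number:
turn=shift 3: (5,6,4,1,7,2) (5,6,4,2,7,1) (5,7,4,1,6,2) (5,7,4,2,6,1) (6,4,5,1,7,2) (6,4,5,2,7,1) (6,5,4,1,7,2) (6,5,4,2,7,1) (6,7,4,1,5,2) (6,7,4,2,5,1) (6,7,5,1,4,2) (6,7,5,2,4,1) (7,4,5,1,6,2) (7,4,5,2,6,1) (7,4,6,1,5,2) (7,4,6,2,5,1) (7,5,4,1,6,2) (7,5,4,2,6,1) (7,5,6,1,4,2) (7,5,6,2,4,1) (7,6,4,1,5,2) (7,6,4,2,5,1) (7,6,5,1,4,2) (7,6,5,2,4,1) — 24.
turn=shift 4: (6,1,5,2,7,3) (6,1,5,3,7,2) (6,2,5,1,7,3) (6,2,5,3,7,1) (6,3,5,1,7,2) (6,3,5,2,7,1) (7,1,5,2,6,3) (7,1,5,3,6,2) (7,1,6,2,5,3) (7,1,6,3,5,2) (7,2,5,1,6,3) (7,2,5,3,6,1) (7,2,6,1,5,3) (7,2,6,3,5,1) (7,3,5,1,6,2) (7,3,5,2,6,1) (7,3,6,1,5,2) (7,3,6,2,5,1) — 18.
Summing: 24 + 18 = 42.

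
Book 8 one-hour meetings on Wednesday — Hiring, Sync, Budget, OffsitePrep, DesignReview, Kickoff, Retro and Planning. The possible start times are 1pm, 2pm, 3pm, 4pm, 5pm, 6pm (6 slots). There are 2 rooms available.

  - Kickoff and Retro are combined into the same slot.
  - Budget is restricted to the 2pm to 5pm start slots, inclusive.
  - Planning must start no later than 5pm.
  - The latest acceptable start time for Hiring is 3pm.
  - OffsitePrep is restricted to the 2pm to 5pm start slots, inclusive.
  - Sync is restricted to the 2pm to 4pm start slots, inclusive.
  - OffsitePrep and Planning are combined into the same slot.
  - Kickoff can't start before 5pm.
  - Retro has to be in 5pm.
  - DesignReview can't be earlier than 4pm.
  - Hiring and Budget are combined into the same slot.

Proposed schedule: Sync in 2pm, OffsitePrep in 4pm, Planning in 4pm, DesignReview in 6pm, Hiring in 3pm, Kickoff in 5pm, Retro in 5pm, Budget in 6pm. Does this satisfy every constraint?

There are 2 rooms available — holds.
DesignReview can't be earlier than 4pm — holds.
The latest acceptable start time for Hiring is 3pm — holds.
OffsitePrep is restricted to the 2pm to 5pm start slots, inclusive — holds.
Planning must start no later than 5pm — holds.
OffsitePrep and Planning are combined into the same slot — holds.
Sync is restricted to the 2pm to 4pm start slots, inclusive — holds.
Retro has to be in 5pm — holds.
Kickoff and Retro are combined into the same slot — holds.
Budget is restricted to the 2pm to 5pm start slots, inclusive — violated.
Kickoff can't start before 5pm — holds.
Hiring and Budget are combined into the same slot — violated.

No. Hiring and Budget are combined into the same slot is not satisfied.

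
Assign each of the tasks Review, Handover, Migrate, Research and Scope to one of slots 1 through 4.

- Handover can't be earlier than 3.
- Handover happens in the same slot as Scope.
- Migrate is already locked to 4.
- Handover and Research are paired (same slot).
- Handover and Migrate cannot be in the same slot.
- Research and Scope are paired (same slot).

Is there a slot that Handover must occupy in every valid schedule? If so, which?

Handover's window is 3–4.
Migrate is fixed at 4, and Handover can't share a slot with Migrate.
So Handover must be 3.

3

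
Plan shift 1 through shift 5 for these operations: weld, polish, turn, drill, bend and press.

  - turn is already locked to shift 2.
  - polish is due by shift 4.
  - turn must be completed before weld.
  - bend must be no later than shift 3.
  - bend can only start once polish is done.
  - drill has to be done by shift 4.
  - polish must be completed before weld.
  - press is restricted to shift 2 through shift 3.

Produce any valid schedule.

bend in shift 2, drill in shift 1, press in shift 2, weld in shift 3, polish in shift 1, turn in shift 2

Checking: polish(shift 1) before bend(shift 2); polish(shift 1) before weld(shift 3); turn(shift 2) before weld(shift 3); bend=shift 2 in [shift 1,shift 3]; polish=shift 1 in [shift 1,shift 4]; press=shift 2 in [shift 2,shift 3]; drill=shift 1 in [shift 1,shift 4]; turn=shift 2 in [shift 2,shift 2].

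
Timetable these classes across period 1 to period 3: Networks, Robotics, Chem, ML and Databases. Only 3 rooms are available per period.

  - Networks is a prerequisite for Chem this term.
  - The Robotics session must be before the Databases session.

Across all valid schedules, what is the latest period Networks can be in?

Downstream work caps Networks at period 2.
Networks at period 2 is achievable: ML=period 1, Databases=period 2, Robotics=period 1, Chem=period 3, Networks=period 2.

period 2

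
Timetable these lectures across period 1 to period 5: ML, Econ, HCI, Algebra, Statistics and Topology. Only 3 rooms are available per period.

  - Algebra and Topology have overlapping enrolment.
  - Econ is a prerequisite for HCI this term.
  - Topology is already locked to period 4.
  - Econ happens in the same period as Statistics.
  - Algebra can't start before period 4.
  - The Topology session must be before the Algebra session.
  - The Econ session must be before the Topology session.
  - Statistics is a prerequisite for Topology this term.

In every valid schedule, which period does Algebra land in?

period 5

Algebra's window is period 4–period 5.
Topology is fixed at period 4, and Algebra can't share a period with Topology.
So Algebra must be period 5.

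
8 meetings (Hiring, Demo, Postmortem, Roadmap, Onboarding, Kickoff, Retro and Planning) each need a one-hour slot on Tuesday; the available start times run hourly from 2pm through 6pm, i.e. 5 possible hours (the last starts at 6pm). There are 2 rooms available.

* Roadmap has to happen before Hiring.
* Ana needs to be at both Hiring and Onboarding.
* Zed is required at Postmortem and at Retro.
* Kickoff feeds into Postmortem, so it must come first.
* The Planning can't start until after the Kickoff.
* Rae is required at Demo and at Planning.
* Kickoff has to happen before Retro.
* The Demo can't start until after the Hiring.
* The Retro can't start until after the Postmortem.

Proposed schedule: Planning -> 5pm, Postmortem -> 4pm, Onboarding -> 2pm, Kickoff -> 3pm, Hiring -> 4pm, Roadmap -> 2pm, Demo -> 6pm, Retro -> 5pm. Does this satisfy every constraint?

Yes, all constraints hold

Roadmap has to happen before Hiring — holds.
Kickoff feeds into Postmortem, so it must come first — holds.
There are 2 rooms available — holds.
The Demo can't start until after the Hiring — holds.
Zed is required at Postmortem and at Retro — holds.
The Retro can't start until after the Postmortem — holds.
Rae is required at Demo and at Planning — holds.
The Planning can't start until after the Kickoff — holds.
Kickoff has to happen before Retro — holds.
Ana needs to be at both Hiring and Onboarding — holds.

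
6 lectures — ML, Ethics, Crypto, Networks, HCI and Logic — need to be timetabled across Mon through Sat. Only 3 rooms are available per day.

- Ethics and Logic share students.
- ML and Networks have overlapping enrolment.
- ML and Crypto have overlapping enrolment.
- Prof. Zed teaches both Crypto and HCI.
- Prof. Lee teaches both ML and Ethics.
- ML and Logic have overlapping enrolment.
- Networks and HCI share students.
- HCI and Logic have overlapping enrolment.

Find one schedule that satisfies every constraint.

HCI in Mon, Logic in Wed, Ethics in Tue, ML in Mon, Crypto in Tue, Networks in Tue

Checking: Ethics(Tue) != Logic(Wed); ML(Mon) != Logic(Wed); HCI(Mon) != Logic(Wed); ML(Mon) != Ethics(Tue); ML(Mon) != Crypto(Tue); Networks(Tue) != HCI(Mon); ML(Mon) != Networks(Tue); Crypto(Tue) != HCI(Mon); max 3 per day (cap 3).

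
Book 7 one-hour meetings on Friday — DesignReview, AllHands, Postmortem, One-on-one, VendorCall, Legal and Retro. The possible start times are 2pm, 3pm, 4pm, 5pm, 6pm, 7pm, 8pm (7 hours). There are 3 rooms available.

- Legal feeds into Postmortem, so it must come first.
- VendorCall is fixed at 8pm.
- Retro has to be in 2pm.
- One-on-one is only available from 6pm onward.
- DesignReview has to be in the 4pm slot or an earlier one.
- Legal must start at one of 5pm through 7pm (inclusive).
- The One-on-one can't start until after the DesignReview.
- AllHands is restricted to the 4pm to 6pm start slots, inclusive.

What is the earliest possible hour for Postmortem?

Precedence pushes Postmortem to at least 6pm.
Postmortem at 6pm is achievable: Legal -> 5pm, VendorCall -> 8pm, Retro -> 2pm, DesignReview -> 2pm, AllHands -> 4pm, One-on-one -> 6pm, Postmortem -> 6pm.

6pm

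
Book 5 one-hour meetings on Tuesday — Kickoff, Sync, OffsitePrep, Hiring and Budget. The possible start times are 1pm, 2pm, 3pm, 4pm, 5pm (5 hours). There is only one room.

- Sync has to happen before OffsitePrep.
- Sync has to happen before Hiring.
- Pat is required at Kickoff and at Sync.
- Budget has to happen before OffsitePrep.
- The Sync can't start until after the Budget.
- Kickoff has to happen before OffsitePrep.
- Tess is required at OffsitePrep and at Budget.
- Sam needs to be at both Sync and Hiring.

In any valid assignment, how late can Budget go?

Downstream work caps Budget at 3pm.
Budget at 2pm is achievable: Kickoff=1pm; Hiring=5pm; Budget=2pm; OffsitePrep=4pm; Sync=3pm.
Nothing later works — the conflict and capacity constraints rule out every hour after 2pm.

2pm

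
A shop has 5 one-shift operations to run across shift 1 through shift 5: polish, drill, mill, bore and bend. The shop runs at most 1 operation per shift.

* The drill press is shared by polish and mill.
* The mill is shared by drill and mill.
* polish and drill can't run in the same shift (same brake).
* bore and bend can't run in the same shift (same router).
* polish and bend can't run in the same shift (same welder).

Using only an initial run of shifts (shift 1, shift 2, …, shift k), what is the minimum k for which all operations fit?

With at most 1 per shift and 5 operations, at least 5 shifts are needed.
5 works (last occupied shift: shift 5): for example bend=shift 5, polish=shift 1, bore=shift 4, mill=shift 3, drill=shift 2.

5 shifts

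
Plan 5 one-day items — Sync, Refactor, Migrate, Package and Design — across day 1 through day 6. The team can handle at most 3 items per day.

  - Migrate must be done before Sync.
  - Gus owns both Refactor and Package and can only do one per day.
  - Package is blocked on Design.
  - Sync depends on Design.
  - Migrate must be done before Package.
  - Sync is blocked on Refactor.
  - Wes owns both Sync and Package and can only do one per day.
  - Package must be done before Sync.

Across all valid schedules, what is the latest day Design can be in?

day 4

Downstream work caps Design at day 4.
Design at day 4 is achievable: Migrate in day 1; Sync in day 6; Design in day 4; Package in day 5; Refactor in day 1.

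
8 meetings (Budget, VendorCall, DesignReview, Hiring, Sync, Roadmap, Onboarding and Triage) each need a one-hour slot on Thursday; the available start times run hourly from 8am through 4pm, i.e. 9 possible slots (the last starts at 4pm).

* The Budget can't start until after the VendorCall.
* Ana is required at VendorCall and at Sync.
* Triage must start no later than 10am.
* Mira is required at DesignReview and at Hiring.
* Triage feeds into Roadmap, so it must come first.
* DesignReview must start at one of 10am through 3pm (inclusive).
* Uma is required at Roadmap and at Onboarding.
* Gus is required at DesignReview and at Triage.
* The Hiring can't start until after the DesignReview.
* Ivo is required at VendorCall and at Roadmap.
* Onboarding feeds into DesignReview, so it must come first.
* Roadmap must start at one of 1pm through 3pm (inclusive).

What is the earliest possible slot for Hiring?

Precedence pushes Hiring to at least 11am.
Hiring at 11am is achievable: Roadmap in 1pm; DesignReview in 10am; VendorCall in 8am; Budget in 9am; Sync in 9am; Hiring in 11am; Onboarding in 8am; Triage in 8am.

11am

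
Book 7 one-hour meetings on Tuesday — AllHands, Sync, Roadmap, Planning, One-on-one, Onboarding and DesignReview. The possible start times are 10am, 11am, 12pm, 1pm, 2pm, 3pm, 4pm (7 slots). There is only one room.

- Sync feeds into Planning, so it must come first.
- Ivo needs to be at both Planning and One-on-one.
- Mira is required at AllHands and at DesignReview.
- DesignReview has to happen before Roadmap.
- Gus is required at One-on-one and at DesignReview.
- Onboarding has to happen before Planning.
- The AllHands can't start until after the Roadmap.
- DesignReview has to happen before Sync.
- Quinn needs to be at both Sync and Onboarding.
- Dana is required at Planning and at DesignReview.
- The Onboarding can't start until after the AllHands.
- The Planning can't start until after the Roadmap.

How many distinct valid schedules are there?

Splitting on AllHands: it can be 12pm (8), 1pm (12), 2pm (8). Listing each branch's schedules as (Sync, Roadmap, Planning, One-on-one, Onboarding, DesignReview):
AllHands=12pm: (1pm,11am,3pm,4pm,2pm,10am) (1pm,11am,4pm,2pm,3pm,10am) (1pm,11am,4pm,3pm,2pm,10am) (2pm,11am,3pm,4pm,1pm,10am) (2pm,11am,4pm,1pm,3pm,10am) (2pm,11am,4pm,3pm,1pm,10am) (3pm,11am,4pm,1pm,2pm,10am) (3pm,11am,4pm,2pm,1pm,10am) — 8.
AllHands=1pm: (11am,12pm,3pm,4pm,2pm,10am) (11am,12pm,4pm,2pm,3pm,10am) (11am,12pm,4pm,3pm,2pm,10am) (12pm,11am,3pm,4pm,2pm,10am) (12pm,11am,4pm,2pm,3pm,10am) (12pm,11am,4pm,3pm,2pm,10am) (2pm,11am,4pm,12pm,3pm,10am) (2pm,12pm,4pm,10am,3pm,11am) (2pm,12pm,4pm,11am,3pm,10am) (3pm,11am,4pm,12pm,2pm,10am) (3pm,12pm,4pm,10am,2pm,11am) (3pm,12pm,4pm,11am,2pm,10am) — 12.
AllHands=2pm: (11am,12pm,4pm,1pm,3pm,10am) (11am,1pm,4pm,12pm,3pm,10am) (12pm,11am,4pm,1pm,3pm,10am) (12pm,1pm,4pm,10am,3pm,11am) (12pm,1pm,4pm,11am,3pm,10am) (1pm,11am,4pm,12pm,3pm,10am) (1pm,12pm,4pm,10am,3pm,11am) (1pm,12pm,4pm,11am,3pm,10am) — 8.
Summing: 8 + 12 + 8 = 28.

28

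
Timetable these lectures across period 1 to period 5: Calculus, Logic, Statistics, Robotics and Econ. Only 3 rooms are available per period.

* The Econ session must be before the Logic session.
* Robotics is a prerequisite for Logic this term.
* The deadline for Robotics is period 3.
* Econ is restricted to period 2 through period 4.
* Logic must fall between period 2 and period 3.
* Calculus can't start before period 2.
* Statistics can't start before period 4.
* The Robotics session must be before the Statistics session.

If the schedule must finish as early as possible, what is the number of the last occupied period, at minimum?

4

The precedence chain requires at least 2 distinct periods.
With at most 3 per period and 5 lectures, at least 2 periods are needed.
Statistics can't be placed before period 4, so the schedule must run through at least period 4.
4 works (last occupied period: period 4): for example Econ=period 2; Logic=period 3; Calculus=period 2; Robotics=period 1; Statistics=period 4.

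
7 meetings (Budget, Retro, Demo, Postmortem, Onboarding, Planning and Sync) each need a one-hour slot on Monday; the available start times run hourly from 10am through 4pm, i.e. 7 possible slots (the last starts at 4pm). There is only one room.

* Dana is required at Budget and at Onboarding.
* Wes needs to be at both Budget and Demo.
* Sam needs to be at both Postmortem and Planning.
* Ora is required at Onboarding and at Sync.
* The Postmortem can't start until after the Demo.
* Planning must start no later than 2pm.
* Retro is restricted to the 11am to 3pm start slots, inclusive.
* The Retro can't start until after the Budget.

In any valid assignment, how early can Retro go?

11am

Retro is available from 11am; Retro's own window allows nothing later than 3pm.
Retro at 11am is achievable: Demo -> 1pm, Budget -> 10am, Postmortem -> 2pm, Onboarding -> 3pm, Sync -> 4pm, Planning -> 12pm, Retro -> 11am.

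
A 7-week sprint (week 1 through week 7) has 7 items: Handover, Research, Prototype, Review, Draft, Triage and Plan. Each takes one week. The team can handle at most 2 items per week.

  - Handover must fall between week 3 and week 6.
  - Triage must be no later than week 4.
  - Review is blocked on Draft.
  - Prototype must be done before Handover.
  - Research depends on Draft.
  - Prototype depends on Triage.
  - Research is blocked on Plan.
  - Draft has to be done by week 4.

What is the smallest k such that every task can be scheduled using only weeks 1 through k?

The precedence chain requires at least 3 distinct weeks.
With at most 2 per week and 7 tasks, at least 4 weeks are needed.
4 works (last occupied week: week 4): for example Review -> week 4; Triage -> week 1; Research -> week 3; Prototype -> week 2; Handover -> week 3; Plan -> week 2; Draft -> week 1.

4 weeks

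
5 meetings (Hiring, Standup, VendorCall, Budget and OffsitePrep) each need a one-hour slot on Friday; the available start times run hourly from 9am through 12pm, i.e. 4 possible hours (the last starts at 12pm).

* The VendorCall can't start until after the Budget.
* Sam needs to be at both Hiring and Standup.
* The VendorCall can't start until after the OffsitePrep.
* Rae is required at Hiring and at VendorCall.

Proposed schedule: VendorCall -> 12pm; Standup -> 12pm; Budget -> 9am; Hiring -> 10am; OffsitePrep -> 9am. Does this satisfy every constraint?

Sam needs to be at both Hiring and Standup — holds.
The VendorCall can't start until after the OffsitePrep — holds.
Rae is required at Hiring and at VendorCall — holds.
The VendorCall can't start until after the Budget — holds.

Yes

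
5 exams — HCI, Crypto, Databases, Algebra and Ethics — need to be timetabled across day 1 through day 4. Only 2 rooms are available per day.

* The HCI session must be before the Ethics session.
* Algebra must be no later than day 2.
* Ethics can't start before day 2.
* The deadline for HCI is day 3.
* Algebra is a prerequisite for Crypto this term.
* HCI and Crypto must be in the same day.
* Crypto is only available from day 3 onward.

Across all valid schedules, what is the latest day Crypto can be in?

day 3

Crypto is available from day 3; Crypto must be in the same day as HCI, which can't be after day 3, so Crypto is at most day 3.
Crypto at day 3 is achievable: Crypto=day 3; HCI=day 3; Databases=day 1; Algebra=day 1; Ethics=day 4.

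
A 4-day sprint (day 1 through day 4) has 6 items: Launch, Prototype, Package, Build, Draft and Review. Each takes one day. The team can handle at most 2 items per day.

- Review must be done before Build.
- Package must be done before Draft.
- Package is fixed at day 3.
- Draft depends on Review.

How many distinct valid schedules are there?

44

Splitting on Launch: it can be day 1 (15), day 2 (15), day 3 (7), day 4 (7). Listing each branch's schedules as (Prototype, Package, Build, Draft, Review) by day number:
Launch=day 1: (1,3,3,4,2) (1,3,4,4,2) (1,3,4,4,3) (2,3,2,4,1) (2,3,3,4,1) (2,3,3,4,2) (2,3,4,4,1) (2,3,4,4,2) (2,3,4,4,3) (3,3,2,4,1) (3,3,4,4,1) (3,3,4,4,2) (4,3,2,4,1) (4,3,3,4,1) (4,3,3,4,2) — 15.
Launch=day 2: (1,3,2,4,1) (1,3,3,4,1) (1,3,3,4,2) (1,3,4,4,1) (1,3,4,4,2) (1,3,4,4,3) (2,3,3,4,1) (2,3,4,4,1) (2,3,4,4,3) (3,3,2,4,1) (3,3,4,4,1) (3,3,4,4,2) (4,3,2,4,1) (4,3,3,4,1) (4,3,3,4,2) — 15.
Launch=day 3: (1,3,2,4,1) (1,3,4,4,1) (1,3,4,4,2) (2,3,2,4,1) (2,3,4,4,1) (2,3,4,4,2) (4,3,2,4,1) — 7.
Launch=day 4: (1,3,2,4,1) (1,3,3,4,1) (1,3,3,4,2) (2,3,2,4,1) (2,3,3,4,1) (2,3,3,4,2) (3,3,2,4,1) — 7.
Summing: 15 + 15 + 7 + 7 = 44.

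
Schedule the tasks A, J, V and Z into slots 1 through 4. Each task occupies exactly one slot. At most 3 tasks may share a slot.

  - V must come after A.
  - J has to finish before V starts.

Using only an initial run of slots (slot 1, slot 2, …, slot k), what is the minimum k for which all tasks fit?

The precedence chain requires at least 2 distinct slots.
With at most 3 per slot and 4 tasks, at least 2 slots are needed.
2 works (last occupied slot: 2): for example J in 1; A in 1; Z in 1; V in 2.

2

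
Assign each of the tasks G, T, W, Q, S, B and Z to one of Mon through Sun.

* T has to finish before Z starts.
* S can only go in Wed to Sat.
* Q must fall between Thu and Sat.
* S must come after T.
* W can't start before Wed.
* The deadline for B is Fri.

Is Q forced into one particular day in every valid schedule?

Q can be Thu (e.g. W=Wed; T=Mon; G=Mon; S=Wed; Q=Thu; Z=Tue; B=Mon) or Fri (e.g. T in Mon; Q in Fri; W in Wed; G in Mon; S in Wed; B in Mon; Z in Tue).

No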